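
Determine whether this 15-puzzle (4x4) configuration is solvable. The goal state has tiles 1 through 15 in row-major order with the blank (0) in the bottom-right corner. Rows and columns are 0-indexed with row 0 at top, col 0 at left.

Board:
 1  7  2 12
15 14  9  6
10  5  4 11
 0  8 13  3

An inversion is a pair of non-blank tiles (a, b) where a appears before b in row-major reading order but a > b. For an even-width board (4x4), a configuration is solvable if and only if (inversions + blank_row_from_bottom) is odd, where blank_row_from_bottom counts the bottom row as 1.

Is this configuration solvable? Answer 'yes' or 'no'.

Inversions: 51
Blank is in row 3 (0-indexed from top), which is row 1 counting from the bottom (bottom = 1).
51 + 1 = 52, which is even, so the puzzle is not solvable.

Answer: no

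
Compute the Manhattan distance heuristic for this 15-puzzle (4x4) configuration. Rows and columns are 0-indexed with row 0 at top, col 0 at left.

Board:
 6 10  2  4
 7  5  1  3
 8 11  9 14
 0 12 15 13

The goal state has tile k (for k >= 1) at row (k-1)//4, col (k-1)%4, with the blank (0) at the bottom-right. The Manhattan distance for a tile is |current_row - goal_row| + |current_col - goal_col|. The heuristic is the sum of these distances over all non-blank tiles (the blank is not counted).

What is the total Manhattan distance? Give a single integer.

Answer: 29

Derivation:
Tile 6: (0,0)->(1,1) = 2
Tile 10: (0,1)->(2,1) = 2
Tile 2: (0,2)->(0,1) = 1
Tile 4: (0,3)->(0,3) = 0
Tile 7: (1,0)->(1,2) = 2
Tile 5: (1,1)->(1,0) = 1
Tile 1: (1,2)->(0,0) = 3
Tile 3: (1,3)->(0,2) = 2
Tile 8: (2,0)->(1,3) = 4
Tile 11: (2,1)->(2,2) = 1
Tile 9: (2,2)->(2,0) = 2
Tile 14: (2,3)->(3,1) = 3
Tile 12: (3,1)->(2,3) = 3
Tile 15: (3,2)->(3,2) = 0
Tile 13: (3,3)->(3,0) = 3
Sum: 2 + 2 + 1 + 0 + 2 + 1 + 3 + 2 + 4 + 1 + 2 + 3 + 3 + 0 + 3 = 29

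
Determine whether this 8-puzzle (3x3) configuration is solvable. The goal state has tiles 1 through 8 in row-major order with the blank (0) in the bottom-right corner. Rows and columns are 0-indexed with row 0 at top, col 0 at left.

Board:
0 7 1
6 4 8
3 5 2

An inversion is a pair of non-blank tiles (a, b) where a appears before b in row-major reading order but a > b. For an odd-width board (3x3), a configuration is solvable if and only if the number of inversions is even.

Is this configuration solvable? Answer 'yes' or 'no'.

Inversions (pairs i<j in row-major order where tile[i] > tile[j] > 0): 17
17 is odd, so the puzzle is not solvable.

Answer: no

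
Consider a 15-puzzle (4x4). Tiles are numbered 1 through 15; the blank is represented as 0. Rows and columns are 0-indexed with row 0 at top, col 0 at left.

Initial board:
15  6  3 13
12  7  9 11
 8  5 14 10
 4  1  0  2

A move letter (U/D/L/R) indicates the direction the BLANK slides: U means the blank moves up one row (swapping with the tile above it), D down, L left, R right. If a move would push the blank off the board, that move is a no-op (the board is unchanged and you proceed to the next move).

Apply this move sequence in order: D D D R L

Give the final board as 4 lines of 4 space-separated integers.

Answer: 15  6  3 13
12  7  9 11
 8  5 14 10
 4  1  0  2

Derivation:
After move 1 (D):
15  6  3 13
12  7  9 11
 8  5 14 10
 4  1  0  2

After move 2 (D):
15  6  3 13
12  7  9 11
 8  5 14 10
 4  1  0  2

After move 3 (D):
15  6  3 13
12  7  9 11
 8  5 14 10
 4  1  0  2

After move 4 (R):
15  6  3 13
12  7  9 11
 8  5 14 10
 4  1  2  0

After move 5 (L):
15  6  3 13
12  7  9 11
 8  5 14 10
 4  1  0  2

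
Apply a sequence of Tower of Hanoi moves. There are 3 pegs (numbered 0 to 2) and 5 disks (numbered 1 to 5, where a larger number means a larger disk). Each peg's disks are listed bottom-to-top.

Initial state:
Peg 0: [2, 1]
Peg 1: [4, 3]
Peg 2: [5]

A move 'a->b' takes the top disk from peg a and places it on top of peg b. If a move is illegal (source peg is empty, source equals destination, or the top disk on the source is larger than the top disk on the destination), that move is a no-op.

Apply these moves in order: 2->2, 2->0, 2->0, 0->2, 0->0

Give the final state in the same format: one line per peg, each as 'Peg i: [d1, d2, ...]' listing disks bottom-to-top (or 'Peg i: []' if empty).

Answer: Peg 0: [2]
Peg 1: [4, 3]
Peg 2: [5, 1]

Derivation:
After move 1 (2->2):
Peg 0: [2, 1]
Peg 1: [4, 3]
Peg 2: [5]

After move 2 (2->0):
Peg 0: [2, 1]
Peg 1: [4, 3]
Peg 2: [5]

After move 3 (2->0):
Peg 0: [2, 1]
Peg 1: [4, 3]
Peg 2: [5]

After move 4 (0->2):
Peg 0: [2]
Peg 1: [4, 3]
Peg 2: [5, 1]

After move 5 (0->0):
Peg 0: [2]
Peg 1: [4, 3]
Peg 2: [5, 1]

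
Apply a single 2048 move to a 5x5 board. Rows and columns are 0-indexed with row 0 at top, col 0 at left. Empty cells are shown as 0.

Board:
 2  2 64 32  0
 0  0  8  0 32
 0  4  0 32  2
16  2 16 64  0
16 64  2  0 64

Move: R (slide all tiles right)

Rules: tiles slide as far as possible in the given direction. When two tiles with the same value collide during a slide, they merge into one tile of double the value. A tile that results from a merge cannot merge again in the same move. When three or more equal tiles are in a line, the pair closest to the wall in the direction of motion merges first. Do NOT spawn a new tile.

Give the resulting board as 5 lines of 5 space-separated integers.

Slide right:
row 0: [2, 2, 64, 32, 0] -> [0, 0, 4, 64, 32]
row 1: [0, 0, 8, 0, 32] -> [0, 0, 0, 8, 32]
row 2: [0, 4, 0, 32, 2] -> [0, 0, 4, 32, 2]
row 3: [16, 2, 16, 64, 0] -> [0, 16, 2, 16, 64]
row 4: [16, 64, 2, 0, 64] -> [0, 16, 64, 2, 64]

Answer:  0  0  4 64 32
 0  0  0  8 32
 0  0  4 32  2
 0 16  2 16 64
 0 16 64  2 64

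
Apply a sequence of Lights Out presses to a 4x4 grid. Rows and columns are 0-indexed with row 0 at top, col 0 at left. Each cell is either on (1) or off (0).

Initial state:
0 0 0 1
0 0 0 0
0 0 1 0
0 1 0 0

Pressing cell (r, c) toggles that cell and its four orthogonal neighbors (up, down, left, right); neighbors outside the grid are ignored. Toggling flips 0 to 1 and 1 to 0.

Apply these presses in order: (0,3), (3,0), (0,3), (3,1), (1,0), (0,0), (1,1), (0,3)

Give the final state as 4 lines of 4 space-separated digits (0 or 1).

After press 1 at (0,3):
0 0 1 0
0 0 0 1
0 0 1 0
0 1 0 0

After press 2 at (3,0):
0 0 1 0
0 0 0 1
1 0 1 0
1 0 0 0

After press 3 at (0,3):
0 0 0 1
0 0 0 0
1 0 1 0
1 0 0 0

After press 4 at (3,1):
0 0 0 1
0 0 0 0
1 1 1 0
0 1 1 0

After press 5 at (1,0):
1 0 0 1
1 1 0 0
0 1 1 0
0 1 1 0

After press 6 at (0,0):
0 1 0 1
0 1 0 0
0 1 1 0
0 1 1 0

After press 7 at (1,1):
0 0 0 1
1 0 1 0
0 0 1 0
0 1 1 0

After press 8 at (0,3):
0 0 1 0
1 0 1 1
0 0 1 0
0 1 1 0

Answer: 0 0 1 0
1 0 1 1
0 0 1 0
0 1 1 0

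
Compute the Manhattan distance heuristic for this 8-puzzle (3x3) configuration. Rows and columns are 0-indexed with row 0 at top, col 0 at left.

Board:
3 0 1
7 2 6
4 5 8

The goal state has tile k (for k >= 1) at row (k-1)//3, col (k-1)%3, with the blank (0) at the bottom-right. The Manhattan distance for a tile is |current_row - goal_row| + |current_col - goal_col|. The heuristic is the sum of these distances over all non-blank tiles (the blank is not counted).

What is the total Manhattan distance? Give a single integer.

Tile 3: (0,0)->(0,2) = 2
Tile 1: (0,2)->(0,0) = 2
Tile 7: (1,0)->(2,0) = 1
Tile 2: (1,1)->(0,1) = 1
Tile 6: (1,2)->(1,2) = 0
Tile 4: (2,0)->(1,0) = 1
Tile 5: (2,1)->(1,1) = 1
Tile 8: (2,2)->(2,1) = 1
Sum: 2 + 2 + 1 + 1 + 0 + 1 + 1 + 1 = 9

Answer: 9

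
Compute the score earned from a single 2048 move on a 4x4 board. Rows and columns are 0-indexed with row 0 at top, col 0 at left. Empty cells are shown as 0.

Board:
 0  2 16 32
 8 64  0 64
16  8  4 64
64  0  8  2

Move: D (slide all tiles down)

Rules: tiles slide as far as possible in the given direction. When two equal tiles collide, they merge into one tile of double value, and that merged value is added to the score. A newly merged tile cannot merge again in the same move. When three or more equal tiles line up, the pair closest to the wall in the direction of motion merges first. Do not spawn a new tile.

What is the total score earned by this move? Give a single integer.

Answer: 128

Derivation:
Slide down:
col 0: [0, 8, 16, 64] -> [0, 8, 16, 64]  score +0 (running 0)
col 1: [2, 64, 8, 0] -> [0, 2, 64, 8]  score +0 (running 0)
col 2: [16, 0, 4, 8] -> [0, 16, 4, 8]  score +0 (running 0)
col 3: [32, 64, 64, 2] -> [0, 32, 128, 2]  score +128 (running 128)
Board after move:
  0   0   0   0
  8   2  16  32
 16  64   4 128
 64   8   8   2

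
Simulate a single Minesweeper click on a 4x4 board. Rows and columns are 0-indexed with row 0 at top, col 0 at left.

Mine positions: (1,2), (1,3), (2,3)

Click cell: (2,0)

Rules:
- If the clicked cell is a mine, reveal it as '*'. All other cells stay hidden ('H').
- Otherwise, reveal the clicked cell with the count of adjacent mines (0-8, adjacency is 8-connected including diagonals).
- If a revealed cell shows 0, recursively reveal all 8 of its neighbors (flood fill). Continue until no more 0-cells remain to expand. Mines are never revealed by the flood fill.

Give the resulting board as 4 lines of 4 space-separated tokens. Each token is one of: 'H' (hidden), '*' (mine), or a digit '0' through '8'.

0 1 H H
0 1 H H
0 1 3 H
0 0 1 H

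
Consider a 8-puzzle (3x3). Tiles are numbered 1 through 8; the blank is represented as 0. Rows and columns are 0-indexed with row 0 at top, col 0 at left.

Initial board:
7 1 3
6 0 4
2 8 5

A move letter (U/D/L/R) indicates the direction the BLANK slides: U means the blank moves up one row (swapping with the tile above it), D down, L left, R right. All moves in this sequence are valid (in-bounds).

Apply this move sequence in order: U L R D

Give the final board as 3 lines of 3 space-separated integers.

After move 1 (U):
7 0 3
6 1 4
2 8 5

After move 2 (L):
0 7 3
6 1 4
2 8 5

After move 3 (R):
7 0 3
6 1 4
2 8 5

After move 4 (D):
7 1 3
6 0 4
2 8 5

Answer: 7 1 3
6 0 4
2 8 5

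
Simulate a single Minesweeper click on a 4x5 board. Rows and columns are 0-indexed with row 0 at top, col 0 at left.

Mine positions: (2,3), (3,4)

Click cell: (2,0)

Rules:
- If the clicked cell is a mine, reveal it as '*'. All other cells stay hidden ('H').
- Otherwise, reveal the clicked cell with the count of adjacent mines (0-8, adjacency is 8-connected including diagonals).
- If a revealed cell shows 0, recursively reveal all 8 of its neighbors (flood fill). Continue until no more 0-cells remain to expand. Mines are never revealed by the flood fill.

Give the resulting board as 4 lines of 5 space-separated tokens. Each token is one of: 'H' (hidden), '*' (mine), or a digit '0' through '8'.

0 0 0 0 0
0 0 1 1 1
0 0 1 H H
0 0 1 H H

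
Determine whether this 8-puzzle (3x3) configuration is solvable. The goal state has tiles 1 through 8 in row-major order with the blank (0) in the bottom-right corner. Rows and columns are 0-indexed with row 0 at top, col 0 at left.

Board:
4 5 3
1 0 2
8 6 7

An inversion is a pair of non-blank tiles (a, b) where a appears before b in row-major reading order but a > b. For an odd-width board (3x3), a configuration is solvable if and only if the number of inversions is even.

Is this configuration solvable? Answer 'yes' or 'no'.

Inversions (pairs i<j in row-major order where tile[i] > tile[j] > 0): 10
10 is even, so the puzzle is solvable.

Answer: yes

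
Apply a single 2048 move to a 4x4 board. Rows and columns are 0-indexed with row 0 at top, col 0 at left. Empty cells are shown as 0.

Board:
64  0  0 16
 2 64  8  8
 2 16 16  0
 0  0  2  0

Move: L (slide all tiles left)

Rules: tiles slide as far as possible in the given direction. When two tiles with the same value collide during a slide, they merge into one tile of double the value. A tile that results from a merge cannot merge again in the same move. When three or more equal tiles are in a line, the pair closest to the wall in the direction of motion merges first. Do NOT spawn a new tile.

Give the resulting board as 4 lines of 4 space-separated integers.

Answer: 64 16  0  0
 2 64 16  0
 2 32  0  0
 2  0  0  0

Derivation:
Slide left:
row 0: [64, 0, 0, 16] -> [64, 16, 0, 0]
row 1: [2, 64, 8, 8] -> [2, 64, 16, 0]
row 2: [2, 16, 16, 0] -> [2, 32, 0, 0]
row 3: [0, 0, 2, 0] -> [2, 0, 0, 0]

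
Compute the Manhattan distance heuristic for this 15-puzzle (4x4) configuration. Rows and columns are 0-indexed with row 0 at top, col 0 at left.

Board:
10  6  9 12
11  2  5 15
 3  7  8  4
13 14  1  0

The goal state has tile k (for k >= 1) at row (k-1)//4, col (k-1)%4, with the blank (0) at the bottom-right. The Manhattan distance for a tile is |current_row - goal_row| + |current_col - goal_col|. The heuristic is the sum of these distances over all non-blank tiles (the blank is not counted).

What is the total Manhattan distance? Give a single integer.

Answer: 34

Derivation:
Tile 10: at (0,0), goal (2,1), distance |0-2|+|0-1| = 3
Tile 6: at (0,1), goal (1,1), distance |0-1|+|1-1| = 1
Tile 9: at (0,2), goal (2,0), distance |0-2|+|2-0| = 4
Tile 12: at (0,3), goal (2,3), distance |0-2|+|3-3| = 2
Tile 11: at (1,0), goal (2,2), distance |1-2|+|0-2| = 3
Tile 2: at (1,1), goal (0,1), distance |1-0|+|1-1| = 1
Tile 5: at (1,2), goal (1,0), distance |1-1|+|2-0| = 2
Tile 15: at (1,3), goal (3,2), distance |1-3|+|3-2| = 3
Tile 3: at (2,0), goal (0,2), distance |2-0|+|0-2| = 4
Tile 7: at (2,1), goal (1,2), distance |2-1|+|1-2| = 2
Tile 8: at (2,2), goal (1,3), distance |2-1|+|2-3| = 2
Tile 4: at (2,3), goal (0,3), distance |2-0|+|3-3| = 2
Tile 13: at (3,0), goal (3,0), distance |3-3|+|0-0| = 0
Tile 14: at (3,1), goal (3,1), distance |3-3|+|1-1| = 0
Tile 1: at (3,2), goal (0,0), distance |3-0|+|2-0| = 5
Sum: 3 + 1 + 4 + 2 + 3 + 1 + 2 + 3 + 4 + 2 + 2 + 2 + 0 + 0 + 5 = 34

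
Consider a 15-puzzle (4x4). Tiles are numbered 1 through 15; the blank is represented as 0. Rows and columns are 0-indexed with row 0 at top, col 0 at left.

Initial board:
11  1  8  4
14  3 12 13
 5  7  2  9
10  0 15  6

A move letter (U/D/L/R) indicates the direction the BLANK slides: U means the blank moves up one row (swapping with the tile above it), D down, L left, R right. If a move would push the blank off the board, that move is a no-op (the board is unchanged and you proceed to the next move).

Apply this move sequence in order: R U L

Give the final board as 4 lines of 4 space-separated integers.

Answer: 11  1  8  4
14  3 12 13
 5  0  7  9
10 15  2  6

Derivation:
After move 1 (R):
11  1  8  4
14  3 12 13
 5  7  2  9
10 15  0  6

After move 2 (U):
11  1  8  4
14  3 12 13
 5  7  0  9
10 15  2  6

After move 3 (L):
11  1  8  4
14  3 12 13
 5  0  7  9
10 15  2  6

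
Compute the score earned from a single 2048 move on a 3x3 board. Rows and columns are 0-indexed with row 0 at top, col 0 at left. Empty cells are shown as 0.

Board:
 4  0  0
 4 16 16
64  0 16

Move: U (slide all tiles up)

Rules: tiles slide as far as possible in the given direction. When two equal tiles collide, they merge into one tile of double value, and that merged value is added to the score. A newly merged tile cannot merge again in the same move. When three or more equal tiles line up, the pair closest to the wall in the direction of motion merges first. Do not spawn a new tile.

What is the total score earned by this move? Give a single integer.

Answer: 40

Derivation:
Slide up:
col 0: [4, 4, 64] -> [8, 64, 0]  score +8 (running 8)
col 1: [0, 16, 0] -> [16, 0, 0]  score +0 (running 8)
col 2: [0, 16, 16] -> [32, 0, 0]  score +32 (running 40)
Board after move:
 8 16 32
64  0  0
 0  0  0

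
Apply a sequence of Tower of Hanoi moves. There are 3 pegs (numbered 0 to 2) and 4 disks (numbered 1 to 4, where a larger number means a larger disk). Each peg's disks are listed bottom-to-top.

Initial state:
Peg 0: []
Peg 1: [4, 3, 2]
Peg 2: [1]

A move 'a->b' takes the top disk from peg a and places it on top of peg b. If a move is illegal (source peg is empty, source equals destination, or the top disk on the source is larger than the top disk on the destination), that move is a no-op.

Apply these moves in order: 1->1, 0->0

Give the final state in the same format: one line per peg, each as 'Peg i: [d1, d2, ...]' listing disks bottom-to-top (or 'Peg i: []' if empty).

Answer: Peg 0: []
Peg 1: [4, 3, 2]
Peg 2: [1]

Derivation:
After move 1 (1->1):
Peg 0: []
Peg 1: [4, 3, 2]
Peg 2: [1]

After move 2 (0->0):
Peg 0: []
Peg 1: [4, 3, 2]
Peg 2: [1]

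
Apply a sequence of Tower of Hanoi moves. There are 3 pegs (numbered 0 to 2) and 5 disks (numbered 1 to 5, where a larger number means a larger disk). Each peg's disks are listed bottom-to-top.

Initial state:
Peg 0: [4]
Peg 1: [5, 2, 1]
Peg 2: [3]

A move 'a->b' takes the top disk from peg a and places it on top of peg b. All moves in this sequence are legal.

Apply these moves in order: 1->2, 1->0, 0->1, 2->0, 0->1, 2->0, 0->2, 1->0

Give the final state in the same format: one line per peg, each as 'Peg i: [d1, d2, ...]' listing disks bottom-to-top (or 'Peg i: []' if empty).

Answer: Peg 0: [4, 1]
Peg 1: [5, 2]
Peg 2: [3]

Derivation:
After move 1 (1->2):
Peg 0: [4]
Peg 1: [5, 2]
Peg 2: [3, 1]

After move 2 (1->0):
Peg 0: [4, 2]
Peg 1: [5]
Peg 2: [3, 1]

After move 3 (0->1):
Peg 0: [4]
Peg 1: [5, 2]
Peg 2: [3, 1]

After move 4 (2->0):
Peg 0: [4, 1]
Peg 1: [5, 2]
Peg 2: [3]

After move 5 (0->1):
Peg 0: [4]
Peg 1: [5, 2, 1]
Peg 2: [3]

After move 6 (2->0):
Peg 0: [4, 3]
Peg 1: [5, 2, 1]
Peg 2: []

After move 7 (0->2):
Peg 0: [4]
Peg 1: [5, 2, 1]
Peg 2: [3]

After move 8 (1->0):
Peg 0: [4, 1]
Peg 1: [5, 2]
Peg 2: [3]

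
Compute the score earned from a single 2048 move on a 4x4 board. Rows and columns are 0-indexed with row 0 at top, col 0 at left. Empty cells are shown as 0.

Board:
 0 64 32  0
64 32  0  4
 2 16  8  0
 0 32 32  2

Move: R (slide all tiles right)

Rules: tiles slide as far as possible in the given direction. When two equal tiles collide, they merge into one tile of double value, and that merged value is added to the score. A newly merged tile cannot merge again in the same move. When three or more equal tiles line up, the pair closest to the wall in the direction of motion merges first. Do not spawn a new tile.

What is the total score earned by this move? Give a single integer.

Answer: 64

Derivation:
Slide right:
row 0: [0, 64, 32, 0] -> [0, 0, 64, 32]  score +0 (running 0)
row 1: [64, 32, 0, 4] -> [0, 64, 32, 4]  score +0 (running 0)
row 2: [2, 16, 8, 0] -> [0, 2, 16, 8]  score +0 (running 0)
row 3: [0, 32, 32, 2] -> [0, 0, 64, 2]  score +64 (running 64)
Board after move:
 0  0 64 32
 0 64 32  4
 0  2 16  8
 0  0 64  2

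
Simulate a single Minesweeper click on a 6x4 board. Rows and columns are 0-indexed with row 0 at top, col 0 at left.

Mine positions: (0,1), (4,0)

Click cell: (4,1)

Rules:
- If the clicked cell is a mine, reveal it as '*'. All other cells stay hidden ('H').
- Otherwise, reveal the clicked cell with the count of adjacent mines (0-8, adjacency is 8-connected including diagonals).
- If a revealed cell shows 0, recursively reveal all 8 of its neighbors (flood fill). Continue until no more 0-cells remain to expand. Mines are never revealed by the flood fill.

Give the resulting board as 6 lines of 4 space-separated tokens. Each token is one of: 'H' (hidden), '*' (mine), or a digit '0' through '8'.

H H H H
H H H H
H H H H
H H H H
H 1 H H
H H H H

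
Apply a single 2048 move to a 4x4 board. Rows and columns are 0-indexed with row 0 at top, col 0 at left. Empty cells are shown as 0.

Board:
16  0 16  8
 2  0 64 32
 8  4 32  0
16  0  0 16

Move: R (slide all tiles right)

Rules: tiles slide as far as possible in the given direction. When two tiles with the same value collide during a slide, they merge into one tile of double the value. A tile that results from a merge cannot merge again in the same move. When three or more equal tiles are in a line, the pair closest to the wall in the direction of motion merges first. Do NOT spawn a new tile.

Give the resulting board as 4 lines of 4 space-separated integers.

Answer:  0  0 32  8
 0  2 64 32
 0  8  4 32
 0  0  0 32

Derivation:
Slide right:
row 0: [16, 0, 16, 8] -> [0, 0, 32, 8]
row 1: [2, 0, 64, 32] -> [0, 2, 64, 32]
row 2: [8, 4, 32, 0] -> [0, 8, 4, 32]
row 3: [16, 0, 0, 16] -> [0, 0, 0, 32]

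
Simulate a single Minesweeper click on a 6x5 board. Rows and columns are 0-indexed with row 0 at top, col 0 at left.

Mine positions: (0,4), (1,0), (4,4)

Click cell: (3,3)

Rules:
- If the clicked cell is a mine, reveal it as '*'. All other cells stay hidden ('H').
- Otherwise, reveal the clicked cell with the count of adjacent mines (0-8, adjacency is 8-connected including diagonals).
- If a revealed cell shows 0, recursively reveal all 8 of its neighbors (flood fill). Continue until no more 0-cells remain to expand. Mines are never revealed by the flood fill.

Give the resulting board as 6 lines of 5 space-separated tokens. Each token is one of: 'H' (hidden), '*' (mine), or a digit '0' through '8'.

H H H H H
H H H H H
H H H H H
H H H 1 H
H H H H H
H H H H H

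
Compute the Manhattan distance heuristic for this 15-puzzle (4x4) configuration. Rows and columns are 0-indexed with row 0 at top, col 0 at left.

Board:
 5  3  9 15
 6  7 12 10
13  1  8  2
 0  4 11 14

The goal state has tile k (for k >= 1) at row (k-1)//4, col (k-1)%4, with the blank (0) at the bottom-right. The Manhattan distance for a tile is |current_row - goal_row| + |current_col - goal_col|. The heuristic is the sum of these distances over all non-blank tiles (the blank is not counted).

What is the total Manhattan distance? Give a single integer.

Tile 5: (0,0)->(1,0) = 1
Tile 3: (0,1)->(0,2) = 1
Tile 9: (0,2)->(2,0) = 4
Tile 15: (0,3)->(3,2) = 4
Tile 6: (1,0)->(1,1) = 1
Tile 7: (1,1)->(1,2) = 1
Tile 12: (1,2)->(2,3) = 2
Tile 10: (1,3)->(2,1) = 3
Tile 13: (2,0)->(3,0) = 1
Tile 1: (2,1)->(0,0) = 3
Tile 8: (2,2)->(1,3) = 2
Tile 2: (2,3)->(0,1) = 4
Tile 4: (3,1)->(0,3) = 5
Tile 11: (3,2)->(2,2) = 1
Tile 14: (3,3)->(3,1) = 2
Sum: 1 + 1 + 4 + 4 + 1 + 1 + 2 + 3 + 1 + 3 + 2 + 4 + 5 + 1 + 2 = 35

Answer: 35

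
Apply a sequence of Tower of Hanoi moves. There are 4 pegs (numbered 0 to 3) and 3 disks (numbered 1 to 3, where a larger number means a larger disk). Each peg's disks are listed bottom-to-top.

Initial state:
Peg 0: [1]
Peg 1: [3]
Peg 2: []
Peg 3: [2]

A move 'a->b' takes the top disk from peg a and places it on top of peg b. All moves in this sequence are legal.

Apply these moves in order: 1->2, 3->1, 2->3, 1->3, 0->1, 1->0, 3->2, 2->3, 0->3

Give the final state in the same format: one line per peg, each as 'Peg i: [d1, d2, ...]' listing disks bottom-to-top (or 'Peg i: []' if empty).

Answer: Peg 0: []
Peg 1: []
Peg 2: []
Peg 3: [3, 2, 1]

Derivation:
After move 1 (1->2):
Peg 0: [1]
Peg 1: []
Peg 2: [3]
Peg 3: [2]

After move 2 (3->1):
Peg 0: [1]
Peg 1: [2]
Peg 2: [3]
Peg 3: []

After move 3 (2->3):
Peg 0: [1]
Peg 1: [2]
Peg 2: []
Peg 3: [3]

After move 4 (1->3):
Peg 0: [1]
Peg 1: []
Peg 2: []
Peg 3: [3, 2]

After move 5 (0->1):
Peg 0: []
Peg 1: [1]
Peg 2: []
Peg 3: [3, 2]

After move 6 (1->0):
Peg 0: [1]
Peg 1: []
Peg 2: []
Peg 3: [3, 2]

After move 7 (3->2):
Peg 0: [1]
Peg 1: []
Peg 2: [2]
Peg 3: [3]

After move 8 (2->3):
Peg 0: [1]
Peg 1: []
Peg 2: []
Peg 3: [3, 2]

After move 9 (0->3):
Peg 0: []
Peg 1: []
Peg 2: []
Peg 3: [3, 2, 1]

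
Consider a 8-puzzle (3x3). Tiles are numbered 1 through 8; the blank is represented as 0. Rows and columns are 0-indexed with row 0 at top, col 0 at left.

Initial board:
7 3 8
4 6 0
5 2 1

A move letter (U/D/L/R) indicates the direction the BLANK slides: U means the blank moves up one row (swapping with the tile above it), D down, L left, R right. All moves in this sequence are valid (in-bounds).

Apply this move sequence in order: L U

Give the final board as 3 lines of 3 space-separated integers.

After move 1 (L):
7 3 8
4 0 6
5 2 1

After move 2 (U):
7 0 8
4 3 6
5 2 1

Answer: 7 0 8
4 3 6
5 2 1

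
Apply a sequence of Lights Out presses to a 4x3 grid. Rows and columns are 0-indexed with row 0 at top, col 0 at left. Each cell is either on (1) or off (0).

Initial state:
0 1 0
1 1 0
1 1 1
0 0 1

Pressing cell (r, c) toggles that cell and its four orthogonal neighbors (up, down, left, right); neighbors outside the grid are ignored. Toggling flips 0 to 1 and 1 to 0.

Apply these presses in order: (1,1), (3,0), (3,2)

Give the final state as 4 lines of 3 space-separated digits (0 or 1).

Answer: 0 0 0
0 0 1
0 0 0
1 0 0

Derivation:
After press 1 at (1,1):
0 0 0
0 0 1
1 0 1
0 0 1

After press 2 at (3,0):
0 0 0
0 0 1
0 0 1
1 1 1

After press 3 at (3,2):
0 0 0
0 0 1
0 0 0
1 0 0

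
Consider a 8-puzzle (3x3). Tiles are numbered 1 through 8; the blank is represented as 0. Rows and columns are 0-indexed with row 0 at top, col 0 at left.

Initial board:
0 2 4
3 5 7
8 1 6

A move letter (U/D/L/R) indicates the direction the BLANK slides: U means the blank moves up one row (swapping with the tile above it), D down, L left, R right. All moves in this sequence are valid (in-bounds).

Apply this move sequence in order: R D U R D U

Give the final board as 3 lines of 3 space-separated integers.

After move 1 (R):
2 0 4
3 5 7
8 1 6

After move 2 (D):
2 5 4
3 0 7
8 1 6

After move 3 (U):
2 0 4
3 5 7
8 1 6

After move 4 (R):
2 4 0
3 5 7
8 1 6

After move 5 (D):
2 4 7
3 5 0
8 1 6

After move 6 (U):
2 4 0
3 5 7
8 1 6

Answer: 2 4 0
3 5 7
8 1 6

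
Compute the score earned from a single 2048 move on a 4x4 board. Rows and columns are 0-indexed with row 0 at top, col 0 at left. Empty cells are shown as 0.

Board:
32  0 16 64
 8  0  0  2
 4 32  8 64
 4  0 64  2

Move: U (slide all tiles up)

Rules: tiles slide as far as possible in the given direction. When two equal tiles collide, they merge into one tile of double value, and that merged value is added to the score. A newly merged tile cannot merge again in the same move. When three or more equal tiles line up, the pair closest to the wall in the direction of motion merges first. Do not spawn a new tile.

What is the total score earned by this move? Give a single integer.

Answer: 8

Derivation:
Slide up:
col 0: [32, 8, 4, 4] -> [32, 8, 8, 0]  score +8 (running 8)
col 1: [0, 0, 32, 0] -> [32, 0, 0, 0]  score +0 (running 8)
col 2: [16, 0, 8, 64] -> [16, 8, 64, 0]  score +0 (running 8)
col 3: [64, 2, 64, 2] -> [64, 2, 64, 2]  score +0 (running 8)
Board after move:
32 32 16 64
 8  0  8  2
 8  0 64 64
 0  0  0  2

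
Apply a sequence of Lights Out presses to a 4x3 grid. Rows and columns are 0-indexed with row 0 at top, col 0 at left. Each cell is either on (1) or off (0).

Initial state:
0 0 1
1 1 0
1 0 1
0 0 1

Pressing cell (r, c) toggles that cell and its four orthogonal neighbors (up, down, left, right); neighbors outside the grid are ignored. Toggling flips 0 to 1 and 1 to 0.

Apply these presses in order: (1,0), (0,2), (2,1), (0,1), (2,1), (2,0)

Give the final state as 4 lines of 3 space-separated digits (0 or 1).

Answer: 0 0 1
1 1 1
1 1 1
1 0 1

Derivation:
After press 1 at (1,0):
1 0 1
0 0 0
0 0 1
0 0 1

After press 2 at (0,2):
1 1 0
0 0 1
0 0 1
0 0 1

After press 3 at (2,1):
1 1 0
0 1 1
1 1 0
0 1 1

After press 4 at (0,1):
0 0 1
0 0 1
1 1 0
0 1 1

After press 5 at (2,1):
0 0 1
0 1 1
0 0 1
0 0 1

After press 6 at (2,0):
0 0 1
1 1 1
1 1 1
1 0 1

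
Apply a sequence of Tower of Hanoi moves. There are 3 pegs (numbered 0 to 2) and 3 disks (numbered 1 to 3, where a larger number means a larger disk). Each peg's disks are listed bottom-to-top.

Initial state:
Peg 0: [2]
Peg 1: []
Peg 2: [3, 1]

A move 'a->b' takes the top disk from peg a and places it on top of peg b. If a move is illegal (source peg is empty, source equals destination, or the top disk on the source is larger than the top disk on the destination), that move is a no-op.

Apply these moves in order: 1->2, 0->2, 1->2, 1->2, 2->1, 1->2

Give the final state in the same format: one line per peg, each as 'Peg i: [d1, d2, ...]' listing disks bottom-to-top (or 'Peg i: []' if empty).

After move 1 (1->2):
Peg 0: [2]
Peg 1: []
Peg 2: [3, 1]

After move 2 (0->2):
Peg 0: [2]
Peg 1: []
Peg 2: [3, 1]

After move 3 (1->2):
Peg 0: [2]
Peg 1: []
Peg 2: [3, 1]

After move 4 (1->2):
Peg 0: [2]
Peg 1: []
Peg 2: [3, 1]

After move 5 (2->1):
Peg 0: [2]
Peg 1: [1]
Peg 2: [3]

After move 6 (1->2):
Peg 0: [2]
Peg 1: []
Peg 2: [3, 1]

Answer: Peg 0: [2]
Peg 1: []
Peg 2: [3, 1]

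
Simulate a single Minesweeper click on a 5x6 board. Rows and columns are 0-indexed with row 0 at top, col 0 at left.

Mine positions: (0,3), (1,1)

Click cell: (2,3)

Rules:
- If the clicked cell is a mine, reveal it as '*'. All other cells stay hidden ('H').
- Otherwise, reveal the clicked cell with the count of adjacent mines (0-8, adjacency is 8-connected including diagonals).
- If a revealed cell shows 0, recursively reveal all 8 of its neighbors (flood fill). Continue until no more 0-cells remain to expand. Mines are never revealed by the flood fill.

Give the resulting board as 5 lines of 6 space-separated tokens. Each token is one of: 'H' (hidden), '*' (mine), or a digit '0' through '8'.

H H H H 1 0
H H 2 1 1 0
1 1 1 0 0 0
0 0 0 0 0 0
0 0 0 0 0 0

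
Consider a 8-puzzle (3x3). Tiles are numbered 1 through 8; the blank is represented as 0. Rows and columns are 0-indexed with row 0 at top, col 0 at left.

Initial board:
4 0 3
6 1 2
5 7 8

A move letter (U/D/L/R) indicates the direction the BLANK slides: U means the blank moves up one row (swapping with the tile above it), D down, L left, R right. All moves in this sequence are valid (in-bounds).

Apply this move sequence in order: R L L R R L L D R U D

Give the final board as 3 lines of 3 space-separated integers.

Answer: 6 4 3
1 0 2
5 7 8

Derivation:
After move 1 (R):
4 3 0
6 1 2
5 7 8

After move 2 (L):
4 0 3
6 1 2
5 7 8

After move 3 (L):
0 4 3
6 1 2
5 7 8

After move 4 (R):
4 0 3
6 1 2
5 7 8

After move 5 (R):
4 3 0
6 1 2
5 7 8

After move 6 (L):
4 0 3
6 1 2
5 7 8

After move 7 (L):
0 4 3
6 1 2
5 7 8

After move 8 (D):
6 4 3
0 1 2
5 7 8

After move 9 (R):
6 4 3
1 0 2
5 7 8

After move 10 (U):
6 0 3
1 4 2
5 7 8

After move 11 (D):
6 4 3
1 0 2
5 7 8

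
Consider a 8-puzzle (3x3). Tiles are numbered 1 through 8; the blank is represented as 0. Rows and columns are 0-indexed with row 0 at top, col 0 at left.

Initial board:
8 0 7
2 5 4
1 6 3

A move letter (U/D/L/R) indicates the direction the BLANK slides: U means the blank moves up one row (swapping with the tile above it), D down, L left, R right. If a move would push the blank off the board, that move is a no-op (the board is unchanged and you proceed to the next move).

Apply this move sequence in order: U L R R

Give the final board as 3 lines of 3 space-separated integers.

After move 1 (U):
8 0 7
2 5 4
1 6 3

After move 2 (L):
0 8 7
2 5 4
1 6 3

After move 3 (R):
8 0 7
2 5 4
1 6 3

After move 4 (R):
8 7 0
2 5 4
1 6 3

Answer: 8 7 0
2 5 4
1 6 3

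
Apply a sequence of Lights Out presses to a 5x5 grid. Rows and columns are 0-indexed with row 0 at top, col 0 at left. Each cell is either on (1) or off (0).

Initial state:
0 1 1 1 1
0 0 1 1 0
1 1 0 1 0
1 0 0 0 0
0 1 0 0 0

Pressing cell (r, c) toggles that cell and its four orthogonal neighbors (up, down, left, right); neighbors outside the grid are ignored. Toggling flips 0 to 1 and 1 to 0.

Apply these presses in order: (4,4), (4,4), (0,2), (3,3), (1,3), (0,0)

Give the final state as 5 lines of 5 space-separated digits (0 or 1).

After press 1 at (4,4):
0 1 1 1 1
0 0 1 1 0
1 1 0 1 0
1 0 0 0 1
0 1 0 1 1

After press 2 at (4,4):
0 1 1 1 1
0 0 1 1 0
1 1 0 1 0
1 0 0 0 0
0 1 0 0 0

After press 3 at (0,2):
0 0 0 0 1
0 0 0 1 0
1 1 0 1 0
1 0 0 0 0
0 1 0 0 0

After press 4 at (3,3):
0 0 0 0 1
0 0 0 1 0
1 1 0 0 0
1 0 1 1 1
0 1 0 1 0

After press 5 at (1,3):
0 0 0 1 1
0 0 1 0 1
1 1 0 1 0
1 0 1 1 1
0 1 0 1 0

After press 6 at (0,0):
1 1 0 1 1
1 0 1 0 1
1 1 0 1 0
1 0 1 1 1
0 1 0 1 0

Answer: 1 1 0 1 1
1 0 1 0 1
1 1 0 1 0
1 0 1 1 1
0 1 0 1 0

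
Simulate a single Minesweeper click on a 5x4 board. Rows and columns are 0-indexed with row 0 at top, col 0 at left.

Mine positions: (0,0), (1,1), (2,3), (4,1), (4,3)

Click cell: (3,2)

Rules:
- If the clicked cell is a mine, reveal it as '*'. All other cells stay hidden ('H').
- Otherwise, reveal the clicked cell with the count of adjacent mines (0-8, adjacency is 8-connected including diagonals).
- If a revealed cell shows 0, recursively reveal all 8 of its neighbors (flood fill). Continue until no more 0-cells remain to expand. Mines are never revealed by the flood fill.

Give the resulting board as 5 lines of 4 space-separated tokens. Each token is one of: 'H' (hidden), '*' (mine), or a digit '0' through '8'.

H H H H
H H H H
H H H H
H H 3 H
H H H H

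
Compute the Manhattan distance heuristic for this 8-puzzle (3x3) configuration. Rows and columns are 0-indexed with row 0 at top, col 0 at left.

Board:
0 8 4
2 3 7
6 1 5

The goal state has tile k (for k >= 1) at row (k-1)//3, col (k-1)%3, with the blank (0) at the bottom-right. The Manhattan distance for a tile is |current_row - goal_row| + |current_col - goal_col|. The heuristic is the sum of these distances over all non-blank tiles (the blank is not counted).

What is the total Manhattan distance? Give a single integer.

Tile 8: at (0,1), goal (2,1), distance |0-2|+|1-1| = 2
Tile 4: at (0,2), goal (1,0), distance |0-1|+|2-0| = 3
Tile 2: at (1,0), goal (0,1), distance |1-0|+|0-1| = 2
Tile 3: at (1,1), goal (0,2), distance |1-0|+|1-2| = 2
Tile 7: at (1,2), goal (2,0), distance |1-2|+|2-0| = 3
Tile 6: at (2,0), goal (1,2), distance |2-1|+|0-2| = 3
Tile 1: at (2,1), goal (0,0), distance |2-0|+|1-0| = 3
Tile 5: at (2,2), goal (1,1), distance |2-1|+|2-1| = 2
Sum: 2 + 3 + 2 + 2 + 3 + 3 + 3 + 2 = 20

Answer: 20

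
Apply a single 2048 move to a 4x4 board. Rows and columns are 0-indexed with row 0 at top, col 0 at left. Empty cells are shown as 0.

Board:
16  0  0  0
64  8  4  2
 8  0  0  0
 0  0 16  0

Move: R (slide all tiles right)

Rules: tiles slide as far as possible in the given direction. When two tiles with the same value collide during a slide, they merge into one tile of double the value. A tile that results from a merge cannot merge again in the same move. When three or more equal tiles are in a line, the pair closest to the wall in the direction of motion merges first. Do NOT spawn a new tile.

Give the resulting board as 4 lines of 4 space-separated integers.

Answer:  0  0  0 16
64  8  4  2
 0  0  0  8
 0  0  0 16

Derivation:
Slide right:
row 0: [16, 0, 0, 0] -> [0, 0, 0, 16]
row 1: [64, 8, 4, 2] -> [64, 8, 4, 2]
row 2: [8, 0, 0, 0] -> [0, 0, 0, 8]
row 3: [0, 0, 16, 0] -> [0, 0, 0, 16]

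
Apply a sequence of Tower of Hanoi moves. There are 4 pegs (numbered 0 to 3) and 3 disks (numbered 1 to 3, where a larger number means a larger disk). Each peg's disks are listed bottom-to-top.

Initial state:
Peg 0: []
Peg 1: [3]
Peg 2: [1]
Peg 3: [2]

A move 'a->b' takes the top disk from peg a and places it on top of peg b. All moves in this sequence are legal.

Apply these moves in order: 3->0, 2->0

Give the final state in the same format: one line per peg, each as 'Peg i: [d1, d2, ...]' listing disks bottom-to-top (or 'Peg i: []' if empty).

Answer: Peg 0: [2, 1]
Peg 1: [3]
Peg 2: []
Peg 3: []

Derivation:
After move 1 (3->0):
Peg 0: [2]
Peg 1: [3]
Peg 2: [1]
Peg 3: []

After move 2 (2->0):
Peg 0: [2, 1]
Peg 1: [3]
Peg 2: []
Peg 3: []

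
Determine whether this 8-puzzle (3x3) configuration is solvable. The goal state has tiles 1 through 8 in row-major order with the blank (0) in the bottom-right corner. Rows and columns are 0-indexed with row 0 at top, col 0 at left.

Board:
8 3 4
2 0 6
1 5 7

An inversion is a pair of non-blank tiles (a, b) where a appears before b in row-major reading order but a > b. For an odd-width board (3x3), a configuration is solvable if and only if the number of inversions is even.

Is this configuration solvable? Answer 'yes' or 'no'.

Answer: yes

Derivation:
Inversions (pairs i<j in row-major order where tile[i] > tile[j] > 0): 14
14 is even, so the puzzle is solvable.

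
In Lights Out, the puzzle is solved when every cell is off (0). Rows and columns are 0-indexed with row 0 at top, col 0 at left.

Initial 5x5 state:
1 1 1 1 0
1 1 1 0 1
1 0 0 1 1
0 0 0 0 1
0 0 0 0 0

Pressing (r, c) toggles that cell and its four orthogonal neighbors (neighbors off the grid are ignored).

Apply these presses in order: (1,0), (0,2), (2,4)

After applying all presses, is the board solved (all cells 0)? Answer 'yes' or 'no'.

After press 1 at (1,0):
0 1 1 1 0
0 0 1 0 1
0 0 0 1 1
0 0 0 0 1
0 0 0 0 0

After press 2 at (0,2):
0 0 0 0 0
0 0 0 0 1
0 0 0 1 1
0 0 0 0 1
0 0 0 0 0

After press 3 at (2,4):
0 0 0 0 0
0 0 0 0 0
0 0 0 0 0
0 0 0 0 0
0 0 0 0 0

Lights still on: 0

Answer: yes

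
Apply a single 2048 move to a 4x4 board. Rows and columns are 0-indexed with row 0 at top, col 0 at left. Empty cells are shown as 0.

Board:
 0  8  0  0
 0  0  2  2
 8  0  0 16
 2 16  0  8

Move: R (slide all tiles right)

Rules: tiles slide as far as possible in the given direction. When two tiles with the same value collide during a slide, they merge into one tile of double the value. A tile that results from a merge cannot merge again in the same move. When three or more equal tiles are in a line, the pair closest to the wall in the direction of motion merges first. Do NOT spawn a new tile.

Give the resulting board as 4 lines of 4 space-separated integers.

Slide right:
row 0: [0, 8, 0, 0] -> [0, 0, 0, 8]
row 1: [0, 0, 2, 2] -> [0, 0, 0, 4]
row 2: [8, 0, 0, 16] -> [0, 0, 8, 16]
row 3: [2, 16, 0, 8] -> [0, 2, 16, 8]

Answer:  0  0  0  8
 0  0  0  4
 0  0  8 16
 0  2 16  8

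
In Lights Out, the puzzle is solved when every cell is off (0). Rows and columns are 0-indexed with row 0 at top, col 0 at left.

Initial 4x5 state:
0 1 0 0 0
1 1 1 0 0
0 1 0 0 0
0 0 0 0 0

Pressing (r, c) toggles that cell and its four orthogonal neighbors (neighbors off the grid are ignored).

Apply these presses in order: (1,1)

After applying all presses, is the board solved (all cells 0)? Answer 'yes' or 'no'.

Answer: yes

Derivation:
After press 1 at (1,1):
0 0 0 0 0
0 0 0 0 0
0 0 0 0 0
0 0 0 0 0

Lights still on: 0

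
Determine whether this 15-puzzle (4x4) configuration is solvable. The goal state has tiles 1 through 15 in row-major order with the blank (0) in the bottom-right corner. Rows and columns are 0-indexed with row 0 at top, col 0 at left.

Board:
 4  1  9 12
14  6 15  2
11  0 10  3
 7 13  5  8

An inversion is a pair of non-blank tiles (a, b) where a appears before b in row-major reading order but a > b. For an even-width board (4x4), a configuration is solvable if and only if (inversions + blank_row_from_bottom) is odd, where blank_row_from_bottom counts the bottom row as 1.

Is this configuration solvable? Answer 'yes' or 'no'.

Inversions: 49
Blank is in row 2 (0-indexed from top), which is row 2 counting from the bottom (bottom = 1).
49 + 2 = 51, which is odd, so the puzzle is solvable.

Answer: yes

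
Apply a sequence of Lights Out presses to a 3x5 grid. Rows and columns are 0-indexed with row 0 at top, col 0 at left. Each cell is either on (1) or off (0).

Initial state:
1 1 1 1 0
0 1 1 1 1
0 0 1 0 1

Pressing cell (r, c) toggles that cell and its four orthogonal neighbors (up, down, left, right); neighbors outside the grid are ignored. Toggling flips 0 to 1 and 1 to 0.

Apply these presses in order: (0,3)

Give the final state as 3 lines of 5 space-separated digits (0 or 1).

Answer: 1 1 0 0 1
0 1 1 0 1
0 0 1 0 1

Derivation:
After press 1 at (0,3):
1 1 0 0 1
0 1 1 0 1
0 0 1 0 1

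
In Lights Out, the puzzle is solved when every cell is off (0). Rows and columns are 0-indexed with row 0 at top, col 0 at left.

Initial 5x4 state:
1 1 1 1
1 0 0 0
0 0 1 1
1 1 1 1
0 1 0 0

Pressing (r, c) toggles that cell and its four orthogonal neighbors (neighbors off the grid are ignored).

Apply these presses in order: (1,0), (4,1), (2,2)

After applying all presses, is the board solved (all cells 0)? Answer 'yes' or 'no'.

Answer: no

Derivation:
After press 1 at (1,0):
0 1 1 1
0 1 0 0
1 0 1 1
1 1 1 1
0 1 0 0

After press 2 at (4,1):
0 1 1 1
0 1 0 0
1 0 1 1
1 0 1 1
1 0 1 0

After press 3 at (2,2):
0 1 1 1
0 1 1 0
1 1 0 0
1 0 0 1
1 0 1 0

Lights still on: 11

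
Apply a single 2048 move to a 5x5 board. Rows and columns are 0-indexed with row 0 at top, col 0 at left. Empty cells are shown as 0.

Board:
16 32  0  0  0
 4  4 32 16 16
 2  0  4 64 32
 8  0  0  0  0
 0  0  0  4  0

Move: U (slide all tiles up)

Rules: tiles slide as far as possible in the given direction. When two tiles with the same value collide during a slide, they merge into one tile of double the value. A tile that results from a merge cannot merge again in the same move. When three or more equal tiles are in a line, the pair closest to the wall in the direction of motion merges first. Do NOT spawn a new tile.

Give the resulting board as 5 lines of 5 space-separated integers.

Slide up:
col 0: [16, 4, 2, 8, 0] -> [16, 4, 2, 8, 0]
col 1: [32, 4, 0, 0, 0] -> [32, 4, 0, 0, 0]
col 2: [0, 32, 4, 0, 0] -> [32, 4, 0, 0, 0]
col 3: [0, 16, 64, 0, 4] -> [16, 64, 4, 0, 0]
col 4: [0, 16, 32, 0, 0] -> [16, 32, 0, 0, 0]

Answer: 16 32 32 16 16
 4  4  4 64 32
 2  0  0  4  0
 8  0  0  0  0
 0  0  0  0  0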